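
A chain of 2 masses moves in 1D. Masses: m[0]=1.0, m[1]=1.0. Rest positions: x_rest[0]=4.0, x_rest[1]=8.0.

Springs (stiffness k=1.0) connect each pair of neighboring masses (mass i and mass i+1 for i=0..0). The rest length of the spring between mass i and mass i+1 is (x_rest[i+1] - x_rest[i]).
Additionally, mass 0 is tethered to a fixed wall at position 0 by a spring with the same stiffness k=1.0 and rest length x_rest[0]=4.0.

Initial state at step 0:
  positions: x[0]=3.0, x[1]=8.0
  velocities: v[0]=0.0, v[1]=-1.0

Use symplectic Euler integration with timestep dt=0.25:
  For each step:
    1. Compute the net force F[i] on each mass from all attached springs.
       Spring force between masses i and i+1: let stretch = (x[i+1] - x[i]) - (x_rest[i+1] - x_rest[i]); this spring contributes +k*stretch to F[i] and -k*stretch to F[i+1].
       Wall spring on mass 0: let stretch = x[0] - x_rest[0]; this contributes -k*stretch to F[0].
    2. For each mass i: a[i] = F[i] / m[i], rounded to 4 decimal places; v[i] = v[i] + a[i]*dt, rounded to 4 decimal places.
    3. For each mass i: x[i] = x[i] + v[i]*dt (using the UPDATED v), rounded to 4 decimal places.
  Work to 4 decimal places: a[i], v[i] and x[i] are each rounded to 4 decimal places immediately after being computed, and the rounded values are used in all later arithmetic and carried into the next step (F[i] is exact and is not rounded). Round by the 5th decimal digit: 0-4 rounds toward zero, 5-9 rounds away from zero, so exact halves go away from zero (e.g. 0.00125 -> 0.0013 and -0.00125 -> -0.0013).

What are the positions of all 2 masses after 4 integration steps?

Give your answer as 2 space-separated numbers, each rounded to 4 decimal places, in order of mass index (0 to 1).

Step 0: x=[3.0000 8.0000] v=[0.0000 -1.0000]
Step 1: x=[3.1250 7.6875] v=[0.5000 -1.2500]
Step 2: x=[3.3399 7.3399] v=[0.8594 -1.3906]
Step 3: x=[3.5960 6.9923] v=[1.0244 -1.3906]
Step 4: x=[3.8396 6.6824] v=[0.9745 -1.2397]

Answer: 3.8396 6.6824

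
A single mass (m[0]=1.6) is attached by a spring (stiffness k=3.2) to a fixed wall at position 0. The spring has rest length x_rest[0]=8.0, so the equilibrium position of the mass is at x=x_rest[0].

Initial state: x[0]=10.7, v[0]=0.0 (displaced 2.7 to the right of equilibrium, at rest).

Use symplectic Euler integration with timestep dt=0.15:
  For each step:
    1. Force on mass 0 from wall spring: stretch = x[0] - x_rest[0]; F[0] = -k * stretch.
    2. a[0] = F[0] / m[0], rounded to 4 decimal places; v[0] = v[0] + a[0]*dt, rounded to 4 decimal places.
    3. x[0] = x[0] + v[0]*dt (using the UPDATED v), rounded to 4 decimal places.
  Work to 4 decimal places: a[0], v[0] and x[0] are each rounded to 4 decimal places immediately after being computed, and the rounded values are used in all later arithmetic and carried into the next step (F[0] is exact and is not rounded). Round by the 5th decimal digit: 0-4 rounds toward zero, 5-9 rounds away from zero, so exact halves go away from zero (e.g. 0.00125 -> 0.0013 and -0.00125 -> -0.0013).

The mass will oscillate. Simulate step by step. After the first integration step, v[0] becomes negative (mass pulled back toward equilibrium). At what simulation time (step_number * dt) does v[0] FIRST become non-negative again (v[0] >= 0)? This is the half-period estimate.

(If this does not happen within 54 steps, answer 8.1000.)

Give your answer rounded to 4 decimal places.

Answer: 2.2500

Derivation:
Step 0: x=[10.7000] v=[0.0000]
Step 1: x=[10.5785] v=[-0.8100]
Step 2: x=[10.3410] v=[-1.5836]
Step 3: x=[9.9981] v=[-2.2859]
Step 4: x=[9.5653] v=[-2.8853]
Step 5: x=[9.0621] v=[-3.3549]
Step 6: x=[8.5111] v=[-3.6735]
Step 7: x=[7.9371] v=[-3.8268]
Step 8: x=[7.3659] v=[-3.8079]
Step 9: x=[6.8232] v=[-3.6177]
Step 10: x=[6.3335] v=[-3.2647]
Step 11: x=[5.9188] v=[-2.7648]
Step 12: x=[5.5977] v=[-2.1404]
Step 13: x=[5.3847] v=[-1.4197]
Step 14: x=[5.2894] v=[-0.6351]
Step 15: x=[5.3161] v=[0.1781]
First v>=0 after going negative at step 15, time=2.2500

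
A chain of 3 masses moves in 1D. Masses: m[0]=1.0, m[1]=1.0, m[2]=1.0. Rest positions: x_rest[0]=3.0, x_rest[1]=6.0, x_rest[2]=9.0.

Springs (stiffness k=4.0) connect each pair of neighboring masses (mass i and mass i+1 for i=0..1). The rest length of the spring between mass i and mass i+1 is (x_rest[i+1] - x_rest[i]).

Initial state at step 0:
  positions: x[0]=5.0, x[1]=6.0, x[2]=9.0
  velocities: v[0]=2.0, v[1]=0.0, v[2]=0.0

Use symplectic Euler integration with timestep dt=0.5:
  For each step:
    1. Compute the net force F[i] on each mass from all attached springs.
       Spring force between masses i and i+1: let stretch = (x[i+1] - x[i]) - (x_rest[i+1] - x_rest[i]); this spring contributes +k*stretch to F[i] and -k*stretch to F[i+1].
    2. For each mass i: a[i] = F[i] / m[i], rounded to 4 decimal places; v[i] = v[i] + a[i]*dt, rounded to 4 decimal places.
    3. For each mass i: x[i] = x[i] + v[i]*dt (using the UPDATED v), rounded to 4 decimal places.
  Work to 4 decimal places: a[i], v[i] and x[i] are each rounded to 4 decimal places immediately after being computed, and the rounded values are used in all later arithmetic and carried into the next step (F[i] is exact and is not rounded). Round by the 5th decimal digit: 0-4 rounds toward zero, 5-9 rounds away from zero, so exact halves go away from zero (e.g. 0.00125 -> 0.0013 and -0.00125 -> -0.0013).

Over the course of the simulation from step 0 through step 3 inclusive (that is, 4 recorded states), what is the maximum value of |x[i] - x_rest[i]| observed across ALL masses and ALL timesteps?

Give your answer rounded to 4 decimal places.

Step 0: x=[5.0000 6.0000 9.0000] v=[2.0000 0.0000 0.0000]
Step 1: x=[4.0000 8.0000 9.0000] v=[-2.0000 4.0000 0.0000]
Step 2: x=[4.0000 7.0000 11.0000] v=[0.0000 -2.0000 4.0000]
Step 3: x=[4.0000 7.0000 12.0000] v=[0.0000 0.0000 2.0000]
Max displacement = 3.0000

Answer: 3.0000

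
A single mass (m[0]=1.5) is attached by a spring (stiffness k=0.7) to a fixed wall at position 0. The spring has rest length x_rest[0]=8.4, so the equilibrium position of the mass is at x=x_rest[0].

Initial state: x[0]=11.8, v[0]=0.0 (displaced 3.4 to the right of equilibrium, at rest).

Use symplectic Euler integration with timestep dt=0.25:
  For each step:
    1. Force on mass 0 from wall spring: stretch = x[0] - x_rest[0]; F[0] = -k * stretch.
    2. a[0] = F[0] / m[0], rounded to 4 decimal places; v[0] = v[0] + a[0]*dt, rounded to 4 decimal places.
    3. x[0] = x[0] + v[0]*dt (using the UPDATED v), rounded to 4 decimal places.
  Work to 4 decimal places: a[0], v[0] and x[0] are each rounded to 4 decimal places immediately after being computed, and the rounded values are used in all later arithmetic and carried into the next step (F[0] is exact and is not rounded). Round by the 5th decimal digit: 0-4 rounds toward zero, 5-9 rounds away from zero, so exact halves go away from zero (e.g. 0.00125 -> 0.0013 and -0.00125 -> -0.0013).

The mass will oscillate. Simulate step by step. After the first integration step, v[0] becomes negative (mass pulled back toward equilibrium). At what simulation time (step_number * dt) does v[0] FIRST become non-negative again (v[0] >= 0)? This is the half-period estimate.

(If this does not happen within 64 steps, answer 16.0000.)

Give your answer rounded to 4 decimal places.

Answer: 4.7500

Derivation:
Step 0: x=[11.8000] v=[0.0000]
Step 1: x=[11.7008] v=[-0.3967]
Step 2: x=[11.5054] v=[-0.7818]
Step 3: x=[11.2194] v=[-1.1441]
Step 4: x=[10.8512] v=[-1.4730]
Step 5: x=[10.4115] v=[-1.7590]
Step 6: x=[9.9131] v=[-1.9937]
Step 7: x=[9.3706] v=[-2.1702]
Step 8: x=[8.7998] v=[-2.2834]
Step 9: x=[8.2173] v=[-2.3301]
Step 10: x=[7.6401] v=[-2.3088]
Step 11: x=[7.0851] v=[-2.2202]
Step 12: x=[6.5684] v=[-2.0668]
Step 13: x=[6.1051] v=[-1.8531]
Step 14: x=[5.7088] v=[-1.5854]
Step 15: x=[5.3910] v=[-1.2714]
Step 16: x=[5.1609] v=[-0.9204]
Step 17: x=[5.0253] v=[-0.5425]
Step 18: x=[4.9881] v=[-0.1488]
Step 19: x=[5.0504] v=[0.2493]
First v>=0 after going negative at step 19, time=4.7500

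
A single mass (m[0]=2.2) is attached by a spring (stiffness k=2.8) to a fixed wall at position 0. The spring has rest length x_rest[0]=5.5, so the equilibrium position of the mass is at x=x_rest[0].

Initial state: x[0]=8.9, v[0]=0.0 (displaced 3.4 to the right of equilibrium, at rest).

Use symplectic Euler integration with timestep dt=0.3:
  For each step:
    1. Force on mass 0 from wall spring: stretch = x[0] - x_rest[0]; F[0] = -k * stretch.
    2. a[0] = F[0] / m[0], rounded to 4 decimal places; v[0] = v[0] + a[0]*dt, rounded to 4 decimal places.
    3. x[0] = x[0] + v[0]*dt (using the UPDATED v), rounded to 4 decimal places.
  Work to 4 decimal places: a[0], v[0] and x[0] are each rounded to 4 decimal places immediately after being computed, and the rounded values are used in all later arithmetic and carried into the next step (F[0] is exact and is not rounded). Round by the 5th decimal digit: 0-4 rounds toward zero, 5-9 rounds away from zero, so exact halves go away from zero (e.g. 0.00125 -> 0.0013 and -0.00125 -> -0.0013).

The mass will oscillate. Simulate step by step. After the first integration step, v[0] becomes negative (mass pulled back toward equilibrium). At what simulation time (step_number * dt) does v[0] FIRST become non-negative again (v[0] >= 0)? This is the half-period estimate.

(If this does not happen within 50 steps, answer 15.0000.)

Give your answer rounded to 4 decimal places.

Answer: 3.0000

Derivation:
Step 0: x=[8.9000] v=[0.0000]
Step 1: x=[8.5105] v=[-1.2982]
Step 2: x=[7.7762] v=[-2.4477]
Step 3: x=[6.7812] v=[-3.3168]
Step 4: x=[5.6394] v=[-3.8060]
Step 5: x=[4.4816] v=[-3.8592]
Step 6: x=[3.4405] v=[-3.4704]
Step 7: x=[2.6353] v=[-2.6840]
Step 8: x=[2.1582] v=[-1.5902]
Step 9: x=[2.0639] v=[-0.3142]
Step 10: x=[2.3632] v=[0.9978]
First v>=0 after going negative at step 10, time=3.0000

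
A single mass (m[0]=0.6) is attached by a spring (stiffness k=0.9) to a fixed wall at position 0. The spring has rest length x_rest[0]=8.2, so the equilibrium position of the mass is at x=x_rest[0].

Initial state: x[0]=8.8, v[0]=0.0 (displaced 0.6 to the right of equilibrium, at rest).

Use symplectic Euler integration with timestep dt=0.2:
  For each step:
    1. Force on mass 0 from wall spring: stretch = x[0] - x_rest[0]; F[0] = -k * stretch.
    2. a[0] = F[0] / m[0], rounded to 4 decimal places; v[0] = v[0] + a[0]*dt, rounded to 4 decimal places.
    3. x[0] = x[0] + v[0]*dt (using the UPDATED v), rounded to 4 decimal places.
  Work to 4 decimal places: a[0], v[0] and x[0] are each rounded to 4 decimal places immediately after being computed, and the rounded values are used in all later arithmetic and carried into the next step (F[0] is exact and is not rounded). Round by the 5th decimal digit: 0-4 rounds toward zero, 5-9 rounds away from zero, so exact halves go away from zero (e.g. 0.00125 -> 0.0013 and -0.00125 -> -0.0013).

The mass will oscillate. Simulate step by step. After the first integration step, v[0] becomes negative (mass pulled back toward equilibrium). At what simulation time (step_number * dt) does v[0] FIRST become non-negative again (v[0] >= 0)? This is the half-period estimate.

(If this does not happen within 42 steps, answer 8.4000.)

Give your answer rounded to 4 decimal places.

Step 0: x=[8.8000] v=[0.0000]
Step 1: x=[8.7640] v=[-0.1800]
Step 2: x=[8.6942] v=[-0.3492]
Step 3: x=[8.5947] v=[-0.4975]
Step 4: x=[8.4715] v=[-0.6159]
Step 5: x=[8.3320] v=[-0.6974]
Step 6: x=[8.1846] v=[-0.7370]
Step 7: x=[8.0381] v=[-0.7324]
Step 8: x=[7.9013] v=[-0.6838]
Step 9: x=[7.7825] v=[-0.5942]
Step 10: x=[7.6887] v=[-0.4689]
Step 11: x=[7.6256] v=[-0.3155]
Step 12: x=[7.5970] v=[-0.1432]
Step 13: x=[7.6045] v=[0.0377]
First v>=0 after going negative at step 13, time=2.6000

Answer: 2.6000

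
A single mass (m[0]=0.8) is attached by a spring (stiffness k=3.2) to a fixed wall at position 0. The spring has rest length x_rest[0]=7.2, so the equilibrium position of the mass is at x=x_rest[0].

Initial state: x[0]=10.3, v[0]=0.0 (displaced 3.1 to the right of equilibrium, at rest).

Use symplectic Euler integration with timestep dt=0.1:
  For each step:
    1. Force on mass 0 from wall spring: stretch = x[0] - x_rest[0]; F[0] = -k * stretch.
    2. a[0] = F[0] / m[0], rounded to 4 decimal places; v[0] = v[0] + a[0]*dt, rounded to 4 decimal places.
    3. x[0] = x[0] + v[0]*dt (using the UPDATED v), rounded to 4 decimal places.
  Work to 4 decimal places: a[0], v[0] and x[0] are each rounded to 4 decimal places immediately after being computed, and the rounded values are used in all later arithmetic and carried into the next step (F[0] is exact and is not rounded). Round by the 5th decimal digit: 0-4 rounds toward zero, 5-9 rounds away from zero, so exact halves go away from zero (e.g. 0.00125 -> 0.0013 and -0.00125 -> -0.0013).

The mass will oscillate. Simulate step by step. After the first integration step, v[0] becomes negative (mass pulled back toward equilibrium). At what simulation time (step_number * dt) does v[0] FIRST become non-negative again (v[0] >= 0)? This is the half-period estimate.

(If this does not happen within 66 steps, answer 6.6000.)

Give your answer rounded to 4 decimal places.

Step 0: x=[10.3000] v=[0.0000]
Step 1: x=[10.1760] v=[-1.2400]
Step 2: x=[9.9330] v=[-2.4304]
Step 3: x=[9.5806] v=[-3.5236]
Step 4: x=[9.1330] v=[-4.4758]
Step 5: x=[8.6081] v=[-5.2490]
Step 6: x=[8.0269] v=[-5.8122]
Step 7: x=[7.4126] v=[-6.1430]
Step 8: x=[6.7898] v=[-6.2280]
Step 9: x=[6.1834] v=[-6.0639]
Step 10: x=[5.6177] v=[-5.6573]
Step 11: x=[5.1153] v=[-5.0244]
Step 12: x=[4.6963] v=[-4.1905]
Step 13: x=[4.3774] v=[-3.1890]
Step 14: x=[4.1714] v=[-2.0600]
Step 15: x=[4.0865] v=[-0.8486]
Step 16: x=[4.1262] v=[0.3968]
First v>=0 after going negative at step 16, time=1.6000

Answer: 1.6000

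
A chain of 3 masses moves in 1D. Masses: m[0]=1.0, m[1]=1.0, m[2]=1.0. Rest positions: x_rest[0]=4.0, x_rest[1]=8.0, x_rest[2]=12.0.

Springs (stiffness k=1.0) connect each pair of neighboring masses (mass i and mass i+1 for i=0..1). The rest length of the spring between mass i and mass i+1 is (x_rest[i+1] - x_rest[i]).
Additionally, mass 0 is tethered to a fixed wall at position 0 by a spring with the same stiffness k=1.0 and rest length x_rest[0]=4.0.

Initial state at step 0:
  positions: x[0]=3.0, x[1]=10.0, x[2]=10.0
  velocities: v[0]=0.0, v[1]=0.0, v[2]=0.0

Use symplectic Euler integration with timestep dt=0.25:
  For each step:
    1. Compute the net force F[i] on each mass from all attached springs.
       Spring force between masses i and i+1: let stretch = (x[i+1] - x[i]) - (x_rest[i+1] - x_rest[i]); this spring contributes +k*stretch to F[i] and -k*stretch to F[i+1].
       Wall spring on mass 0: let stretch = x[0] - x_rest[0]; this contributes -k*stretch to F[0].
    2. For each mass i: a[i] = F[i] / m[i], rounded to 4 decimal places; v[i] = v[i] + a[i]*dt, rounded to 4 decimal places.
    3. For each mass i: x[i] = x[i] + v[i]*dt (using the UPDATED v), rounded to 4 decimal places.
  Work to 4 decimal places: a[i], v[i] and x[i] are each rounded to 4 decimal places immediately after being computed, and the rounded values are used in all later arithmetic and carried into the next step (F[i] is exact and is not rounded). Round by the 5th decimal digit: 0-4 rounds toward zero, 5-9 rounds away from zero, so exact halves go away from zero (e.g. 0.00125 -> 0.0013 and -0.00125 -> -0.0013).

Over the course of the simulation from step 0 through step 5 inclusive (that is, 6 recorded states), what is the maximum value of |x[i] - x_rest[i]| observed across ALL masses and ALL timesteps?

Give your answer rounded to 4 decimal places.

Answer: 2.0030

Derivation:
Step 0: x=[3.0000 10.0000 10.0000] v=[0.0000 0.0000 0.0000]
Step 1: x=[3.2500 9.5625 10.2500] v=[1.0000 -1.7500 1.0000]
Step 2: x=[3.6914 8.7734 10.7070] v=[1.7656 -3.1563 1.8281]
Step 3: x=[4.2197 7.7876 11.2932] v=[2.1133 -3.9434 2.3447]
Step 4: x=[4.7073 6.7979 11.9103] v=[1.9504 -3.9590 2.4683]
Step 5: x=[5.0314 5.9970 12.4579] v=[1.2962 -3.2036 2.1902]
Max displacement = 2.0030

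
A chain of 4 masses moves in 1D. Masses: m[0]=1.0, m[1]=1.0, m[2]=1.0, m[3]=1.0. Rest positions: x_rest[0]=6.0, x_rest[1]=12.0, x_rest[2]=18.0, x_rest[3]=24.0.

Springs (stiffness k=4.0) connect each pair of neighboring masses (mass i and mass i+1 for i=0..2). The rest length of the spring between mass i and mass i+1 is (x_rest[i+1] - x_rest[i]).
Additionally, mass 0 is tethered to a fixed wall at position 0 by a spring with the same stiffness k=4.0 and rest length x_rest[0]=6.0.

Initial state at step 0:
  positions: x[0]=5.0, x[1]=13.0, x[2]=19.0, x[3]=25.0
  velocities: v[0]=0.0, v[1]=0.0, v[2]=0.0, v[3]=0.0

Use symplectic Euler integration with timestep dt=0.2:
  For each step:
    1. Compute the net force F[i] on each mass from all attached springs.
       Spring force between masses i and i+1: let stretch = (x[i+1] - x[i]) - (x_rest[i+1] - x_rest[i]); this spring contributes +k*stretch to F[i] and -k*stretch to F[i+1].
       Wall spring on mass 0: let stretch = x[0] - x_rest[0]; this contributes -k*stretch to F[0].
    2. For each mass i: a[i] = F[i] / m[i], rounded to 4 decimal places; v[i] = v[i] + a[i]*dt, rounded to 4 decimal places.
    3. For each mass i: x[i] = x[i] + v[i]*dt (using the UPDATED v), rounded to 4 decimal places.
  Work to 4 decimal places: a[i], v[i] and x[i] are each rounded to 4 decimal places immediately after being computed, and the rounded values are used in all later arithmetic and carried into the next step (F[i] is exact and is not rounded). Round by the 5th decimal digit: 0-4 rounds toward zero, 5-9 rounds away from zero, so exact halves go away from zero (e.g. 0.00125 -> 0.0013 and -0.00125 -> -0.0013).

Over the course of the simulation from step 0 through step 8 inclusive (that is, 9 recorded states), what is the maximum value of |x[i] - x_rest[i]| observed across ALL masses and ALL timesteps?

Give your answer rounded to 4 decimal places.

Step 0: x=[5.0000 13.0000 19.0000 25.0000] v=[0.0000 0.0000 0.0000 0.0000]
Step 1: x=[5.4800 12.6800 19.0000 25.0000] v=[2.4000 -1.6000 0.0000 0.0000]
Step 2: x=[6.2352 12.2192 18.9488 25.0000] v=[3.7760 -2.3040 -0.2560 0.0000]
Step 3: x=[6.9502 11.8777 18.7891 24.9918] v=[3.5750 -1.7075 -0.7987 -0.0410]
Step 4: x=[7.3416 11.8536 18.5160 24.9512] v=[1.9568 -0.1204 -1.3657 -0.2032]
Step 5: x=[7.2802 12.1736 18.2065 24.8409] v=[-0.3069 1.5999 -1.5475 -0.5514]
Step 6: x=[6.8369 12.6759 17.9932 24.6291] v=[-2.2163 2.5115 -1.0663 -1.0589]
Step 7: x=[6.2340 13.0947 17.9909 24.3156] v=[-3.0146 2.0941 -0.0114 -1.5676]
Step 8: x=[5.7314 13.1992 18.2172 23.9501] v=[-2.5132 0.5225 1.1314 -1.8274]
Max displacement = 1.3416

Answer: 1.3416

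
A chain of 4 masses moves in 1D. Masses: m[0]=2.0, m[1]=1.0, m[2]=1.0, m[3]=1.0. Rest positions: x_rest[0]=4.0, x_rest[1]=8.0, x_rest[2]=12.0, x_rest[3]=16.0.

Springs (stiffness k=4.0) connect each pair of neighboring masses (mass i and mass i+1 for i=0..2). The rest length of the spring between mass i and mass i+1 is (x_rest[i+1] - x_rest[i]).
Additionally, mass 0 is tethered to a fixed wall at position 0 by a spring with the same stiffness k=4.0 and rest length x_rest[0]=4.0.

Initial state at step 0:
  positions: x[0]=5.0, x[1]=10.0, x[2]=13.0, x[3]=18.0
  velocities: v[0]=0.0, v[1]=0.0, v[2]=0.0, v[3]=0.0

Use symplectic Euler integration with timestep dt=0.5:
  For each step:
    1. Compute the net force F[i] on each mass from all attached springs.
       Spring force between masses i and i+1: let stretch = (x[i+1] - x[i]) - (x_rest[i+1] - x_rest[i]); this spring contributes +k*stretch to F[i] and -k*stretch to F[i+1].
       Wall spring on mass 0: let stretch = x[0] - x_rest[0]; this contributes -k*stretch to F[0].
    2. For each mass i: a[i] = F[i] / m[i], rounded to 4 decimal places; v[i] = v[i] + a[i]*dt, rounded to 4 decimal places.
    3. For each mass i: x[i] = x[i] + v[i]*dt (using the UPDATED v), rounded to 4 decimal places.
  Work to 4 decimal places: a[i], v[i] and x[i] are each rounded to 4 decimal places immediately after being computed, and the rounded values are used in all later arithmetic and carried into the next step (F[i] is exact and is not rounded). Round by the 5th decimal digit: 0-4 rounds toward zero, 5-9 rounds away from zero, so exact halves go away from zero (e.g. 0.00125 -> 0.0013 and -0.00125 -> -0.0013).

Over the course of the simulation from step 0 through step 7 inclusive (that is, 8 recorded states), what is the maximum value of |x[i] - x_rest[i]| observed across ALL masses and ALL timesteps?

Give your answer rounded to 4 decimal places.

Answer: 3.0000

Derivation:
Step 0: x=[5.0000 10.0000 13.0000 18.0000] v=[0.0000 0.0000 0.0000 0.0000]
Step 1: x=[5.0000 8.0000 15.0000 17.0000] v=[0.0000 -4.0000 4.0000 -2.0000]
Step 2: x=[4.0000 10.0000 12.0000 18.0000] v=[-2.0000 4.0000 -6.0000 2.0000]
Step 3: x=[4.0000 8.0000 13.0000 17.0000] v=[0.0000 -4.0000 2.0000 -2.0000]
Step 4: x=[4.0000 7.0000 13.0000 16.0000] v=[0.0000 -2.0000 0.0000 -2.0000]
Step 5: x=[3.5000 9.0000 10.0000 16.0000] v=[-1.0000 4.0000 -6.0000 0.0000]
Step 6: x=[4.0000 6.5000 12.0000 14.0000] v=[1.0000 -5.0000 4.0000 -4.0000]
Step 7: x=[3.7500 7.0000 10.5000 14.0000] v=[-0.5000 1.0000 -3.0000 0.0000]
Max displacement = 3.0000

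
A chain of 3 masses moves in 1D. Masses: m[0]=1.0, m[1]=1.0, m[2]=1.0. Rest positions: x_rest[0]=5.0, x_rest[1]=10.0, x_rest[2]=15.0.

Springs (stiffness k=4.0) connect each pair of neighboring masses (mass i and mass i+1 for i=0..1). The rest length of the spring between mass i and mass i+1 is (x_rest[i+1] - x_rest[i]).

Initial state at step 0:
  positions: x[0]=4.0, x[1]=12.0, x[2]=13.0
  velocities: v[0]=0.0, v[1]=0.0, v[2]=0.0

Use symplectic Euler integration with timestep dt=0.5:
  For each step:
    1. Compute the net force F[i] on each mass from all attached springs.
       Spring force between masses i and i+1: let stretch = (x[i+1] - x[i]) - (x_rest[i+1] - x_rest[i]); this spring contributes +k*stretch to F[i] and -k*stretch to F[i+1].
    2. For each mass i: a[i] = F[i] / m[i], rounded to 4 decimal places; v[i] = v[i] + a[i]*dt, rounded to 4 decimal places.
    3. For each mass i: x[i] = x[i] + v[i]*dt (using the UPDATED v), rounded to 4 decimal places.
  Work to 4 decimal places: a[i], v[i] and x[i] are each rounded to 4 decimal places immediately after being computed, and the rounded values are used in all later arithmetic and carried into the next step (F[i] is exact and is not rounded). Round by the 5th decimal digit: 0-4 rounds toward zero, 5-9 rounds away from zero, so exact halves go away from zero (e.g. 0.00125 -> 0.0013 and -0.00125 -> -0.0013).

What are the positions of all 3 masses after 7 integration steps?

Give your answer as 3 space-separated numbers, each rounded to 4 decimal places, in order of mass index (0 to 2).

Step 0: x=[4.0000 12.0000 13.0000] v=[0.0000 0.0000 0.0000]
Step 1: x=[7.0000 5.0000 17.0000] v=[6.0000 -14.0000 8.0000]
Step 2: x=[3.0000 12.0000 14.0000] v=[-8.0000 14.0000 -6.0000]
Step 3: x=[3.0000 12.0000 14.0000] v=[0.0000 0.0000 0.0000]
Step 4: x=[7.0000 5.0000 17.0000] v=[8.0000 -14.0000 6.0000]
Step 5: x=[4.0000 12.0000 13.0000] v=[-6.0000 14.0000 -8.0000]
Step 6: x=[4.0000 12.0000 13.0000] v=[0.0000 0.0000 0.0000]
Step 7: x=[7.0000 5.0000 17.0000] v=[6.0000 -14.0000 8.0000]

Answer: 7.0000 5.0000 17.0000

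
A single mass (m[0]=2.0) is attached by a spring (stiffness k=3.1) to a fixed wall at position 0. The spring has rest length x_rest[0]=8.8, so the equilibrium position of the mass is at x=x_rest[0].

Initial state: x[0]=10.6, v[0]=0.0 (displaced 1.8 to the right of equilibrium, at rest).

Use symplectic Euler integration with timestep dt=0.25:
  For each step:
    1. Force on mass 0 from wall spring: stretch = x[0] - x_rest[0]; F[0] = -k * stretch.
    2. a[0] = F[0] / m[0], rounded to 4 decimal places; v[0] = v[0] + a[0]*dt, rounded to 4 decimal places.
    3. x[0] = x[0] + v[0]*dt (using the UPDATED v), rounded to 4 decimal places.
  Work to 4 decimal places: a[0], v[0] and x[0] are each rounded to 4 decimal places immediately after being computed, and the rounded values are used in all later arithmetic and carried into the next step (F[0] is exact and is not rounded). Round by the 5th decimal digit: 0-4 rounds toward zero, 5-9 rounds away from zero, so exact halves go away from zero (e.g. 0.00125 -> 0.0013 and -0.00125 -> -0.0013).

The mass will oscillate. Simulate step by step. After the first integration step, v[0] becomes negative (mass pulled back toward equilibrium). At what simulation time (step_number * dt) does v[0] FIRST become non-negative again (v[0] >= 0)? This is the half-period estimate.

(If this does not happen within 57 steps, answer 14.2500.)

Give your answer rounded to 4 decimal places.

Answer: 2.7500

Derivation:
Step 0: x=[10.6000] v=[0.0000]
Step 1: x=[10.4256] v=[-0.6975]
Step 2: x=[10.0938] v=[-1.3274]
Step 3: x=[9.6366] v=[-1.8288]
Step 4: x=[9.0984] v=[-2.1530]
Step 5: x=[8.5313] v=[-2.2686]
Step 6: x=[7.9902] v=[-2.1645]
Step 7: x=[7.5275] v=[-1.8507]
Step 8: x=[7.1881] v=[-1.3576]
Step 9: x=[7.0049] v=[-0.7330]
Step 10: x=[6.9956] v=[-0.0374]
Step 11: x=[7.1611] v=[0.6618]
First v>=0 after going negative at step 11, time=2.7500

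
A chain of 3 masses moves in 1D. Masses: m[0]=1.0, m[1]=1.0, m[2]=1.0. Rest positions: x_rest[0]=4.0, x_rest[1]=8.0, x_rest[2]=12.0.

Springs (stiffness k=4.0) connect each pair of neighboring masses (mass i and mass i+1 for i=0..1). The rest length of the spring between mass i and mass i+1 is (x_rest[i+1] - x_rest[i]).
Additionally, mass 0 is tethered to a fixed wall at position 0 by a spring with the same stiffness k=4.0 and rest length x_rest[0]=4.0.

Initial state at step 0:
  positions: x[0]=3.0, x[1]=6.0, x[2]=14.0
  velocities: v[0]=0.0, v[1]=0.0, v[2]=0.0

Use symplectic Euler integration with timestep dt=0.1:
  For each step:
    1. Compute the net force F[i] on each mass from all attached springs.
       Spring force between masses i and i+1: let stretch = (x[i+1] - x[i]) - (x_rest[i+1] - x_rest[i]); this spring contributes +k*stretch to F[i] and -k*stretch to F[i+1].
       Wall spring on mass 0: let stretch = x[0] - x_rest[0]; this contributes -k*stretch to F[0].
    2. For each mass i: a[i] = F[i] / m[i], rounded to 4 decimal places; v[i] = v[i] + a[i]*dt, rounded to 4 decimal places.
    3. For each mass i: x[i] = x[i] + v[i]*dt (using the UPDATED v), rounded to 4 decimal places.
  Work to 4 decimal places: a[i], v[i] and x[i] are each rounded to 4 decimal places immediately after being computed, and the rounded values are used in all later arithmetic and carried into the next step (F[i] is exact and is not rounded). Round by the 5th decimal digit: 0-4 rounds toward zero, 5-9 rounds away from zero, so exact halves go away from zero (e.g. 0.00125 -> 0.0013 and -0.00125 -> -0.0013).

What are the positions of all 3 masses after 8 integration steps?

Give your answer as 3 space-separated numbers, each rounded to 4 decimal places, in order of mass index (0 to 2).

Step 0: x=[3.0000 6.0000 14.0000] v=[0.0000 0.0000 0.0000]
Step 1: x=[3.0000 6.2000 13.8400] v=[0.0000 2.0000 -1.6000]
Step 2: x=[3.0080 6.5776 13.5344] v=[0.0800 3.7760 -3.0560]
Step 3: x=[3.0385 7.0907 13.1105] v=[0.3046 5.1309 -4.2387]
Step 4: x=[3.1095 7.6825 12.6058] v=[0.7101 5.9179 -5.0466]
Step 5: x=[3.2391 8.2883 12.0642] v=[1.2955 6.0580 -5.4159]
Step 6: x=[3.4411 8.8432 11.5316] v=[2.0195 5.5487 -5.3263]
Step 7: x=[3.7215 9.2895 11.0514] v=[2.8039 4.4632 -4.8017]
Step 8: x=[4.0758 9.5836 10.6608] v=[3.5425 2.9408 -3.9065]

Answer: 4.0758 9.5836 10.6608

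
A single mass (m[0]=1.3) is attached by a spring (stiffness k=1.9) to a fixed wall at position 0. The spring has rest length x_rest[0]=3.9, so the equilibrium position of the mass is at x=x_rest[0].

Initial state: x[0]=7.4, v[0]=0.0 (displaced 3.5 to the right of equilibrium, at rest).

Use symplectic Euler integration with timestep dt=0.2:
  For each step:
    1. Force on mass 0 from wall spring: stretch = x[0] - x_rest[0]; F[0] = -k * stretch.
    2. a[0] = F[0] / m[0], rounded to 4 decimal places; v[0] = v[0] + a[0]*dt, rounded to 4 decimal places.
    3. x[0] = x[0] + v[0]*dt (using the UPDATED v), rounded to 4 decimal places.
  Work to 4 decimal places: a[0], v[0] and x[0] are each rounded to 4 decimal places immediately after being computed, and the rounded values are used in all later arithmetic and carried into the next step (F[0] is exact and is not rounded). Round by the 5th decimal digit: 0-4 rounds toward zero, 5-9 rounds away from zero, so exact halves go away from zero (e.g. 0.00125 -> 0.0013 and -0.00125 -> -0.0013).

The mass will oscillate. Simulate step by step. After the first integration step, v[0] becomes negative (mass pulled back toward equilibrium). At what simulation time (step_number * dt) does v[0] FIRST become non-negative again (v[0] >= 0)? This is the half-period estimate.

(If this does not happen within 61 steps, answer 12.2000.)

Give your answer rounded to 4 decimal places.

Step 0: x=[7.4000] v=[0.0000]
Step 1: x=[7.1954] v=[-1.0231]
Step 2: x=[6.7981] v=[-1.9864]
Step 3: x=[6.2314] v=[-2.8335]
Step 4: x=[5.5284] v=[-3.5150]
Step 5: x=[4.7302] v=[-3.9910]
Step 6: x=[3.8835] v=[-4.2337]
Step 7: x=[3.0377] v=[-4.2289]
Step 8: x=[2.2423] v=[-3.9768]
Step 9: x=[1.5439] v=[-3.4922]
Step 10: x=[0.9832] v=[-2.8035]
Step 11: x=[0.5930] v=[-1.9509]
Step 12: x=[0.3962] v=[-0.9842]
Step 13: x=[0.4042] v=[0.0400]
First v>=0 after going negative at step 13, time=2.6000

Answer: 2.6000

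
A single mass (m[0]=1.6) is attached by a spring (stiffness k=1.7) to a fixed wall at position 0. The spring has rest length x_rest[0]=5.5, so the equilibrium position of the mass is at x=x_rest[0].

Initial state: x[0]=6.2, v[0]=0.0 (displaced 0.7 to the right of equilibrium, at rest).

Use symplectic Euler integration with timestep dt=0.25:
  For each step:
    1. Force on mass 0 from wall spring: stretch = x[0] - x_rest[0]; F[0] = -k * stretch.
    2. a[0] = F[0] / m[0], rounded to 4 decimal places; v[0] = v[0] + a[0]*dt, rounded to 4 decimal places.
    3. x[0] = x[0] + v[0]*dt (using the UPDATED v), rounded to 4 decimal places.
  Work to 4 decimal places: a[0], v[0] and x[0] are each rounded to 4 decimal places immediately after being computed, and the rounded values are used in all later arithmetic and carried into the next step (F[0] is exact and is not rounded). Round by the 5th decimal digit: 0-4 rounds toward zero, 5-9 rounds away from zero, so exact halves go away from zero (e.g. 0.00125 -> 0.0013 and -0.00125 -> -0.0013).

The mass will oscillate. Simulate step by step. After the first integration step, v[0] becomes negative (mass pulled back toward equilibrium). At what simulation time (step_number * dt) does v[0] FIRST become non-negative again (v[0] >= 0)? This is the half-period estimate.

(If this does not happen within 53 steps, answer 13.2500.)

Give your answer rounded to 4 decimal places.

Answer: 3.2500

Derivation:
Step 0: x=[6.2000] v=[0.0000]
Step 1: x=[6.1535] v=[-0.1860]
Step 2: x=[6.0636] v=[-0.3596]
Step 3: x=[5.9363] v=[-0.5093]
Step 4: x=[5.7800] v=[-0.6252]
Step 5: x=[5.6051] v=[-0.6996]
Step 6: x=[5.4232] v=[-0.7275]
Step 7: x=[5.2464] v=[-0.7071]
Step 8: x=[5.0865] v=[-0.6397]
Step 9: x=[4.9540] v=[-0.5299]
Step 10: x=[4.8578] v=[-0.3849]
Step 11: x=[4.8042] v=[-0.2143]
Step 12: x=[4.7968] v=[-0.0295]
Step 13: x=[4.8361] v=[0.1573]
First v>=0 after going negative at step 13, time=3.2500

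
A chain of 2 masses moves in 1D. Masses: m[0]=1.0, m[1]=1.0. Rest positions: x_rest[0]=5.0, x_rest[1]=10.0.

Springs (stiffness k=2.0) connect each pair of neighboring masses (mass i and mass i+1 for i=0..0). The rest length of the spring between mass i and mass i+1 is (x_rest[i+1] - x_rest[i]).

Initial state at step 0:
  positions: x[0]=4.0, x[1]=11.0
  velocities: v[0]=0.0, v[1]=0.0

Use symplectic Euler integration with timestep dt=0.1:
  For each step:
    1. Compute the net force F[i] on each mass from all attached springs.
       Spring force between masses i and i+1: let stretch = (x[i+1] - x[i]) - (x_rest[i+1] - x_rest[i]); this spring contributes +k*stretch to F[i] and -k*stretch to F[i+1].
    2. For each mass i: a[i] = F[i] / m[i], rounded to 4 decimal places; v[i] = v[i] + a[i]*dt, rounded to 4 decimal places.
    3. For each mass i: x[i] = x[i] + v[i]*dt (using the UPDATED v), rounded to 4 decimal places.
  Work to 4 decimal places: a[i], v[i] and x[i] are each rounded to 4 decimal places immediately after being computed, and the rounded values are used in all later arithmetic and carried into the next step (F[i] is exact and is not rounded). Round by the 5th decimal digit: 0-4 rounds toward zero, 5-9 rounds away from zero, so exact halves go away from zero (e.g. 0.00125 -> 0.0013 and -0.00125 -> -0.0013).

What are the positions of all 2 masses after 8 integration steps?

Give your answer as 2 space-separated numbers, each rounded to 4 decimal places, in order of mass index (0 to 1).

Step 0: x=[4.0000 11.0000] v=[0.0000 0.0000]
Step 1: x=[4.0400 10.9600] v=[0.4000 -0.4000]
Step 2: x=[4.1184 10.8816] v=[0.7840 -0.7840]
Step 3: x=[4.2321 10.7679] v=[1.1366 -1.1366]
Step 4: x=[4.3765 10.6235] v=[1.4438 -1.4438]
Step 5: x=[4.5458 10.4542] v=[1.6932 -1.6932]
Step 6: x=[4.7333 10.2667] v=[1.8749 -1.8749]
Step 7: x=[4.9315 10.0685] v=[1.9816 -1.9816]
Step 8: x=[5.1324 9.8676] v=[2.0090 -2.0090]

Answer: 5.1324 9.8676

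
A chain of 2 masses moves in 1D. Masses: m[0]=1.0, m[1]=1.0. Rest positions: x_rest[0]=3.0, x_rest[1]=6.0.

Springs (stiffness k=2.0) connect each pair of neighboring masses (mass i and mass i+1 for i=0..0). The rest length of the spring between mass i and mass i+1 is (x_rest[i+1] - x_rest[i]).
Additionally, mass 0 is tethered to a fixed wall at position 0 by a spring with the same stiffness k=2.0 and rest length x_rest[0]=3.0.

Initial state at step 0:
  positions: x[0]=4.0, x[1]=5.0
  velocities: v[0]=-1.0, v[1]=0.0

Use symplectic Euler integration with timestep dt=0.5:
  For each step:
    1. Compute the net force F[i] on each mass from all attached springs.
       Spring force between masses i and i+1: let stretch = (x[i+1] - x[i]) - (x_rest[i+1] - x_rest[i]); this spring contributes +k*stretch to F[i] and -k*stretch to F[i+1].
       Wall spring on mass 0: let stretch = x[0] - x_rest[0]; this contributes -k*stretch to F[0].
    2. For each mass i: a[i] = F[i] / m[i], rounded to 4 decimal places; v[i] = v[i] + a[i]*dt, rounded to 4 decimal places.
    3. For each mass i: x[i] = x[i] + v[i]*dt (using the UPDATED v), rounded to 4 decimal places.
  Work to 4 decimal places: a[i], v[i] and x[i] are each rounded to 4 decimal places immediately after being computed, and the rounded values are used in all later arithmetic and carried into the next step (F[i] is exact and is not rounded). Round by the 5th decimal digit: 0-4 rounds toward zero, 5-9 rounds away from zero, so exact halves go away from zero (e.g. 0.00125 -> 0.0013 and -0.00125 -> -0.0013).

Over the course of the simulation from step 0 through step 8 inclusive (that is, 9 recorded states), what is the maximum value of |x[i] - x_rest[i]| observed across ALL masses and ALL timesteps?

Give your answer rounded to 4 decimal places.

Answer: 2.0000

Derivation:
Step 0: x=[4.0000 5.0000] v=[-1.0000 0.0000]
Step 1: x=[2.0000 6.0000] v=[-4.0000 2.0000]
Step 2: x=[1.0000 6.5000] v=[-2.0000 1.0000]
Step 3: x=[2.2500 5.7500] v=[2.5000 -1.5000]
Step 4: x=[4.1250 4.7500] v=[3.7500 -2.0000]
Step 5: x=[4.2500 4.9375] v=[0.2500 0.3750]
Step 6: x=[2.5938 6.2813] v=[-3.3125 2.6875]
Step 7: x=[1.4844 7.2813] v=[-2.2188 2.0000]
Step 8: x=[2.5313 6.8829] v=[2.0937 -0.7969]
Max displacement = 2.0000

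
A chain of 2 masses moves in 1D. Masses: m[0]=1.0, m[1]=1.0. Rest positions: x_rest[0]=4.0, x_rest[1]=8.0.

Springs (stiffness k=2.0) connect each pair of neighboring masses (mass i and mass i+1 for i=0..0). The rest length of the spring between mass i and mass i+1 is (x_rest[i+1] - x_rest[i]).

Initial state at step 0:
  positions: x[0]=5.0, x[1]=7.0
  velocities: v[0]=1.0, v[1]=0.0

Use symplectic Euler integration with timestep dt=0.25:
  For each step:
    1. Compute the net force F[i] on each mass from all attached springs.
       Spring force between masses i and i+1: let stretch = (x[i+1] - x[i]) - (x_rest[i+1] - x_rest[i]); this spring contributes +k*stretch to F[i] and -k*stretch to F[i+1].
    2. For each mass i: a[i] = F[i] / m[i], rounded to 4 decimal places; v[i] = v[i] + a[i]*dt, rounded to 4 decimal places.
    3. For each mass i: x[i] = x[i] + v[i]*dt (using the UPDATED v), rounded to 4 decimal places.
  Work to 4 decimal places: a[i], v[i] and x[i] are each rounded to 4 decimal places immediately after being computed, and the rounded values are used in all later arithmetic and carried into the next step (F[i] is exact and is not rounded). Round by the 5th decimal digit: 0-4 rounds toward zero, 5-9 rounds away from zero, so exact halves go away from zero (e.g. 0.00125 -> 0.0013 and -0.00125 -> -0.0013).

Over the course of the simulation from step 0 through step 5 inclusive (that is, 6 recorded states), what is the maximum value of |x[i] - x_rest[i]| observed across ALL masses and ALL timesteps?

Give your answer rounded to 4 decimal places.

Answer: 1.4421

Derivation:
Step 0: x=[5.0000 7.0000] v=[1.0000 0.0000]
Step 1: x=[5.0000 7.2500] v=[0.0000 1.0000]
Step 2: x=[4.7813 7.7188] v=[-0.8750 1.8750]
Step 3: x=[4.4297 8.3204] v=[-1.4063 2.4063]
Step 4: x=[4.0645 8.9357] v=[-1.4610 2.4610]
Step 5: x=[3.8082 9.4421] v=[-1.0254 2.0254]
Max displacement = 1.4421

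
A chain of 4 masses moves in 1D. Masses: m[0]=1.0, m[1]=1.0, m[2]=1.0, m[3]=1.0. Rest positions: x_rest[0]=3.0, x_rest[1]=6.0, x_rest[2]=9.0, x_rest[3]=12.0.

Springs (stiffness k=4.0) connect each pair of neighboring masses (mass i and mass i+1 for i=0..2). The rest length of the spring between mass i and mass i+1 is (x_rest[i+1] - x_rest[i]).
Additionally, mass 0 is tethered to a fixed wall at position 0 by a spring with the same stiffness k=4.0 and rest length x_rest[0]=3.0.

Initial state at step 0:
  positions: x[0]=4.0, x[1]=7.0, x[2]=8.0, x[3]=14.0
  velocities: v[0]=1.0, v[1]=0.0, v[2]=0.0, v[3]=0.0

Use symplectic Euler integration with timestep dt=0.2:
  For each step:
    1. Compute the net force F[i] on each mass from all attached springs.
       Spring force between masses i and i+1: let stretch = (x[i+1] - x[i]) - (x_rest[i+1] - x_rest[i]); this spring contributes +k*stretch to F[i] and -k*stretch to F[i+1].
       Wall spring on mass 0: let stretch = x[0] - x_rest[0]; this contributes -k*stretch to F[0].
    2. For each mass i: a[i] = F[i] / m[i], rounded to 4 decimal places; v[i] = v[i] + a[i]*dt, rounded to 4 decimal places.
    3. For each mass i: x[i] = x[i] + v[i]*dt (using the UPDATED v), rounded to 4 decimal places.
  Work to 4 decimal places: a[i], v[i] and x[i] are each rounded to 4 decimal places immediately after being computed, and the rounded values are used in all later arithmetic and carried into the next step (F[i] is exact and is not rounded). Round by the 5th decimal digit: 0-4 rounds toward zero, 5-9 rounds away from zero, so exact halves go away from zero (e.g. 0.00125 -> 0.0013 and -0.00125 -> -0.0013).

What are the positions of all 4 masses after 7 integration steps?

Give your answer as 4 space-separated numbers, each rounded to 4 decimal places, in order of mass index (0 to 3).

Step 0: x=[4.0000 7.0000 8.0000 14.0000] v=[1.0000 0.0000 0.0000 0.0000]
Step 1: x=[4.0400 6.6800 8.8000 13.5200] v=[0.2000 -1.6000 4.0000 -2.4000]
Step 2: x=[3.8560 6.2768 10.0160 12.7648] v=[-0.9200 -2.0160 6.0800 -3.7760]
Step 3: x=[3.4424 6.0845 11.0735 12.0498] v=[-2.0682 -0.9613 5.2877 -3.5750]
Step 4: x=[2.9007 6.2677 11.4890 11.6586] v=[-2.7084 0.9162 2.0775 -1.9560]
Step 5: x=[2.4336 6.7476 11.0962 11.7203] v=[-2.3354 2.3996 -1.9639 0.3083]
Step 6: x=[2.2674 7.2331 10.1075 12.1621] v=[-0.8311 2.4273 -4.9435 2.2090]
Step 7: x=[2.5329 7.3840 8.9876 12.7552] v=[1.3275 0.7543 -5.5993 2.9653]

Answer: 2.5329 7.3840 8.9876 12.7552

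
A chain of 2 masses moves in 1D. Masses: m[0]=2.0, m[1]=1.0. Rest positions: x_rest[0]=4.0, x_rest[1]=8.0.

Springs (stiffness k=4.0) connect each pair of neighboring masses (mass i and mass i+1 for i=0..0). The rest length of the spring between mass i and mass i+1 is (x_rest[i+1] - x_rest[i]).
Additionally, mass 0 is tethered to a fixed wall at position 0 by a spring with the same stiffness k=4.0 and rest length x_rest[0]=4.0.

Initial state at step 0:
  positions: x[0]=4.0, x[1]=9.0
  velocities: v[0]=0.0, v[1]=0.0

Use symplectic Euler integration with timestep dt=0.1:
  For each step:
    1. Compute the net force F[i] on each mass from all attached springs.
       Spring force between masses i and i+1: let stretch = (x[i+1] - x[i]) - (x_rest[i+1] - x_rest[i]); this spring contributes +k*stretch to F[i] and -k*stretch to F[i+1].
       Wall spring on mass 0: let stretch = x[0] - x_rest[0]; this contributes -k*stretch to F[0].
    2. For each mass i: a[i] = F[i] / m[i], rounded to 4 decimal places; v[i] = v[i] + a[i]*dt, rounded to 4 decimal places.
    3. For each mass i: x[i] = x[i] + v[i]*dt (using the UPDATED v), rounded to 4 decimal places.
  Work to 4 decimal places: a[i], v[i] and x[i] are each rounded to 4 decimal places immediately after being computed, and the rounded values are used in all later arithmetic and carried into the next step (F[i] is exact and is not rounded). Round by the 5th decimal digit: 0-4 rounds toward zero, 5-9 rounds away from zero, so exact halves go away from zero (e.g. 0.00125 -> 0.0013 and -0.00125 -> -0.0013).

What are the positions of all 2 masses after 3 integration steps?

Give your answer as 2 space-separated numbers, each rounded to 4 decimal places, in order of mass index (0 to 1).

Answer: 4.1121 8.7718

Derivation:
Step 0: x=[4.0000 9.0000] v=[0.0000 0.0000]
Step 1: x=[4.0200 8.9600] v=[0.2000 -0.4000]
Step 2: x=[4.0584 8.8824] v=[0.3840 -0.7760]
Step 3: x=[4.1121 8.7718] v=[0.5371 -1.1056]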